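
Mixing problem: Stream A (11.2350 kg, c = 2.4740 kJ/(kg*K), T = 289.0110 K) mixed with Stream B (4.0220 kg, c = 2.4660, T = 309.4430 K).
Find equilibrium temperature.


num = 11102.3071
den = 37.7136
Tf = 294.3844 K

294.3844 K


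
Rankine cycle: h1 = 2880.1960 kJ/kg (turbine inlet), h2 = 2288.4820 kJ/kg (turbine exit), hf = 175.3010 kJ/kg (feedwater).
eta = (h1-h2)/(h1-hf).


W = 591.7140 kJ/kg
Q_in = 2704.8950 kJ/kg
eta = 0.2188 = 21.8757%

eta = 21.8757%


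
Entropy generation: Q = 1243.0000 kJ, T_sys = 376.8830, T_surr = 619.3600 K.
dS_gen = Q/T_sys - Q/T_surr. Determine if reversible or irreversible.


dS_sys = 1243.0000/376.8830 = 3.2981 kJ/K
dS_surr = -1243.0000/619.3600 = -2.0069 kJ/K
dS_gen = 3.2981 - 2.0069 = 1.2912 kJ/K (irreversible)

dS_gen = 1.2912 kJ/K, irreversible


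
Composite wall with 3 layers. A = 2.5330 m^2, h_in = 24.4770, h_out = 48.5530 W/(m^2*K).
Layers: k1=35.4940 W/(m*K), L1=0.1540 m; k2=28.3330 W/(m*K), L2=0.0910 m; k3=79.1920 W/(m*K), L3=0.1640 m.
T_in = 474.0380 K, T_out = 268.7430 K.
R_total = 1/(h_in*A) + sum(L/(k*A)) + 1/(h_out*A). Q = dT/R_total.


R_conv_in = 1/(24.4770*2.5330) = 0.0161
R_1 = 0.1540/(35.4940*2.5330) = 0.0017
R_2 = 0.0910/(28.3330*2.5330) = 0.0013
R_3 = 0.1640/(79.1920*2.5330) = 0.0008
R_conv_out = 1/(48.5530*2.5330) = 0.0081
R_total = 0.0281 K/W
Q = 205.2950 / 0.0281 = 7316.6746 W

R_total = 0.0281 K/W, Q = 7316.6746 W


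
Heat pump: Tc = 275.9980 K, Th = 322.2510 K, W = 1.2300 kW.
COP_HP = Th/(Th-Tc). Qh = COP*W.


COP = 322.2510 / 46.2530 = 6.9671
Qh = 6.9671 * 1.2300 = 8.5696 kW

COP = 6.9671, Qh = 8.5696 kW


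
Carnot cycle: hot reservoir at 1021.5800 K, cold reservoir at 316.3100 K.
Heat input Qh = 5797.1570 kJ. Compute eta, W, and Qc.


eta = 1 - 316.3100/1021.5800 = 0.6904
W = 0.6904 * 5797.1570 = 4002.1936 kJ
Qc = 5797.1570 - 4002.1936 = 1794.9634 kJ

eta = 69.0372%, W = 4002.1936 kJ, Qc = 1794.9634 kJ


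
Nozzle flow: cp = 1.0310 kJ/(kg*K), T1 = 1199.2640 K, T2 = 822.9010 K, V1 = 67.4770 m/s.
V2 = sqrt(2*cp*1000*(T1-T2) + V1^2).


dT = 376.3630 K
2*cp*1000*dT = 776060.5060
V1^2 = 4553.1455
V2 = sqrt(780613.6515) = 883.5234 m/s

883.5234 m/s


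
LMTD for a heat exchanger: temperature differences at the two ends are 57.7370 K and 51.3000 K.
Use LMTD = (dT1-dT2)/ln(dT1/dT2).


dT1/dT2 = 1.1255
ln(dT1/dT2) = 0.1182
LMTD = 6.4370 / 0.1182 = 54.4551 K

54.4551 K


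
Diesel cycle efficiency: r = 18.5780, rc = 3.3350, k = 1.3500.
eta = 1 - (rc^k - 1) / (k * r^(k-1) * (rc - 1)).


r^(k-1) = 2.7807
rc^k = 5.0837
eta = 0.5341 = 53.4111%

53.4111%


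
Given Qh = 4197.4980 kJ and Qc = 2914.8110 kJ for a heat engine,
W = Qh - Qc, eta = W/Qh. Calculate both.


W = 4197.4980 - 2914.8110 = 1282.6870 kJ
eta = 1282.6870 / 4197.4980 = 0.3056 = 30.5584%

W = 1282.6870 kJ, eta = 30.5584%


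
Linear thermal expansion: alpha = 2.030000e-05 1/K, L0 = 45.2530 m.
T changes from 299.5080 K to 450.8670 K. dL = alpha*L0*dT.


dT = 151.3590 K
dL = 2.030000e-05 * 45.2530 * 151.3590 = 0.139044 m
L_final = 45.392044 m

dL = 0.139044 m


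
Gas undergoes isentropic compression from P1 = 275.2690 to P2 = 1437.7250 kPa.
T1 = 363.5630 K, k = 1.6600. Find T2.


(k-1)/k = 0.3976
(P2/P1)^exp = 1.9295
T2 = 363.5630 * 1.9295 = 701.4830 K

701.4830 K


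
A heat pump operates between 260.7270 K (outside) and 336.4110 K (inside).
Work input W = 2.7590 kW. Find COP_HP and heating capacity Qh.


COP = 336.4110 / 75.6840 = 4.4449
Qh = 4.4449 * 2.7590 = 12.2636 kW

COP = 4.4449, Qh = 12.2636 kW


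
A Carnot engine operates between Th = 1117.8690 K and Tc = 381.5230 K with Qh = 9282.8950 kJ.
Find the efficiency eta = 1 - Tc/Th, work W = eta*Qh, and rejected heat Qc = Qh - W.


eta = 1 - 381.5230/1117.8690 = 0.6587
W = 0.6587 * 9282.8950 = 6114.6902 kJ
Qc = 9282.8950 - 6114.6902 = 3168.2048 kJ

eta = 65.8705%, W = 6114.6902 kJ, Qc = 3168.2048 kJ


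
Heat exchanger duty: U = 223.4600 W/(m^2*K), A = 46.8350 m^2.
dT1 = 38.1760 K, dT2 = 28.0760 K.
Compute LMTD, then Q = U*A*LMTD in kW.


LMTD = 32.8678 K
Q = 223.4600 * 46.8350 * 32.8678 = 343985.8213 W = 343.9858 kW

343.9858 kW


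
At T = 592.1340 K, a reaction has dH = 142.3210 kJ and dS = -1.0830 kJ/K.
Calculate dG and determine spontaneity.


T*dS = 592.1340 * -1.0830 = -641.2811 kJ
dG = 142.3210 + 641.2811 = 783.6021 kJ (non-spontaneous)

dG = 783.6021 kJ, non-spontaneous


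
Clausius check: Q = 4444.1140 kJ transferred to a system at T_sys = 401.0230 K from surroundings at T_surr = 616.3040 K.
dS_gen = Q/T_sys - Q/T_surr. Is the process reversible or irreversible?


dS_sys = 4444.1140/401.0230 = 11.0819 kJ/K
dS_surr = -4444.1140/616.3040 = -7.2109 kJ/K
dS_gen = 11.0819 - 7.2109 = 3.8710 kJ/K (irreversible)

dS_gen = 3.8710 kJ/K, irreversible


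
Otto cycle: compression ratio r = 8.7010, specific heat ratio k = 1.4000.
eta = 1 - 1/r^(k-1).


r^(k-1) = 2.3759
eta = 1 - 1/2.3759 = 0.5791 = 57.9106%

57.9106%


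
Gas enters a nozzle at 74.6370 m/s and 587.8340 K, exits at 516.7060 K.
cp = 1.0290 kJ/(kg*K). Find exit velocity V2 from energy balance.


dT = 71.1280 K
2*cp*1000*dT = 146381.4240
V1^2 = 5570.6818
V2 = sqrt(151952.1058) = 389.8103 m/s

389.8103 m/s


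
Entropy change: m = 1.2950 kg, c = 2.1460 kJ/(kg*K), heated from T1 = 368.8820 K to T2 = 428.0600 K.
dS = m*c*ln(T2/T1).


T2/T1 = 1.1604
ln(T2/T1) = 0.1488
dS = 1.2950 * 2.1460 * 0.1488 = 0.4135 kJ/K

0.4135 kJ/K


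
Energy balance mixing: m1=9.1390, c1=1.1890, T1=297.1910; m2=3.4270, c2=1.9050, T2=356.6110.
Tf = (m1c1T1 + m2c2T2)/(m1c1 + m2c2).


num = 5557.4697
den = 17.3947
Tf = 319.4920 K

319.4920 K


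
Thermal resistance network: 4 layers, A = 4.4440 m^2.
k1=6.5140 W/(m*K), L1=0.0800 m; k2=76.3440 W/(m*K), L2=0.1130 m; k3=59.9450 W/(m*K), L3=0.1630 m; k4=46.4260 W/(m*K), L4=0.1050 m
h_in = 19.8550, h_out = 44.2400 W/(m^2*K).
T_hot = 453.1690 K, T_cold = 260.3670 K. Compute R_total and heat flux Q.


R_conv_in = 1/(19.8550*4.4440) = 0.0113
R_1 = 0.0800/(6.5140*4.4440) = 0.0028
R_2 = 0.1130/(76.3440*4.4440) = 0.0003
R_3 = 0.1630/(59.9450*4.4440) = 0.0006
R_4 = 0.1050/(46.4260*4.4440) = 0.0005
R_conv_out = 1/(44.2400*4.4440) = 0.0051
R_total = 0.0206 K/W
Q = 192.8020 / 0.0206 = 9342.4888 W

R_total = 0.0206 K/W, Q = 9342.4888 W


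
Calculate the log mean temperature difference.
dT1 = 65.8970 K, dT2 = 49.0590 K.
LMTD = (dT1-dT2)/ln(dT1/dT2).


dT1/dT2 = 1.3432
ln(dT1/dT2) = 0.2951
LMTD = 16.8380 / 0.2951 = 57.0646 K

57.0646 K


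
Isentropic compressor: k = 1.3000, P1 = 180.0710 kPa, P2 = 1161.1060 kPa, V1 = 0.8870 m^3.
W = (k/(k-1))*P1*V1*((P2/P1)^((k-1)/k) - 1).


(k-1)/k = 0.2308
(P2/P1)^exp = 1.5374
W = 4.3333 * 180.0710 * 0.8870 * (1.5374 - 1) = 371.9626 kJ

371.9626 kJ


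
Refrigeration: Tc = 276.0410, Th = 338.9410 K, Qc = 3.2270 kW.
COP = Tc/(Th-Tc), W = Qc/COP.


COP = 276.0410 / 62.9000 = 4.3886
W = 3.2270 / 4.3886 = 0.7353 kW

COP = 4.3886, W = 0.7353 kW


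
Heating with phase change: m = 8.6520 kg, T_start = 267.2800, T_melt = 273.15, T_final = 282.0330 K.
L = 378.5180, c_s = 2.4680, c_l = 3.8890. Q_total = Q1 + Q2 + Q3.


Q1 (sensible, solid) = 8.6520 * 2.4680 * 5.8700 = 125.3429 kJ
Q2 (latent) = 8.6520 * 378.5180 = 3274.9377 kJ
Q3 (sensible, liquid) = 8.6520 * 3.8890 * 8.8830 = 298.8919 kJ
Q_total = 3699.1725 kJ

3699.1725 kJ


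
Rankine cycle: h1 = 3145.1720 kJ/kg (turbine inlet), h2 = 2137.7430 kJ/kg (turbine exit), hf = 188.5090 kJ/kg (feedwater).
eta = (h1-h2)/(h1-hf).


W = 1007.4290 kJ/kg
Q_in = 2956.6630 kJ/kg
eta = 0.3407 = 34.0732%

eta = 34.0732%


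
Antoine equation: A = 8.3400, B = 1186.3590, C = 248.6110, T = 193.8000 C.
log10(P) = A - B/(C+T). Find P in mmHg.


C+T = 442.4110
B/(C+T) = 2.6816
log10(P) = 8.3400 - 2.6816 = 5.6584
P = 10^5.6584 = 455431.8158 mmHg

455431.8158 mmHg


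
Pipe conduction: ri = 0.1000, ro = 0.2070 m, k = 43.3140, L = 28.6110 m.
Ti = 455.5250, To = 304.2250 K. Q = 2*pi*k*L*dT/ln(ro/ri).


dT = 151.3000 K
ln(ro/ri) = 0.7275
Q = 2*pi*43.3140*28.6110*151.3000 / 0.7275 = 1619265.6839 W

1619265.6839 W


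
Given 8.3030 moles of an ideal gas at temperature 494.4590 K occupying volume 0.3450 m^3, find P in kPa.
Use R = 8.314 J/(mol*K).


P = nRT/V = 8.3030 * 8.314 * 494.4590 / 0.3450
= 34133.0694 / 0.3450 = 98936.4332 Pa = 98.9364 kPa

98.9364 kPa


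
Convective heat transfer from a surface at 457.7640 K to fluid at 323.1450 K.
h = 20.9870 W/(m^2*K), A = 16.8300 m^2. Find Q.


dT = 134.6190 K
Q = 20.9870 * 16.8300 * 134.6190 = 47548.9399 W

47548.9399 W


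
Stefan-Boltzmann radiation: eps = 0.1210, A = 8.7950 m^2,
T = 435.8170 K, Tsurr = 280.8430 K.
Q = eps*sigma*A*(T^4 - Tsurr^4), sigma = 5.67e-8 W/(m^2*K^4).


T^4 = 3.6076e+10
Tsurr^4 = 6.2209e+09
Q = 0.1210 * 5.67e-8 * 8.7950 * 2.9855e+10 = 1801.4428 W

1801.4428 W


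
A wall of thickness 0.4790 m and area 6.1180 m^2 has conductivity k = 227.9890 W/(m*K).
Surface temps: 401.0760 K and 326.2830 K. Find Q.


dT = 74.7930 K
Q = 227.9890 * 6.1180 * 74.7930 / 0.4790 = 217795.4519 W

217795.4519 W


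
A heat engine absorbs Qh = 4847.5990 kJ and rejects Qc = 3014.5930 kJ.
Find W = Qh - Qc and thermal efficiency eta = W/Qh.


W = 4847.5990 - 3014.5930 = 1833.0060 kJ
eta = 1833.0060 / 4847.5990 = 0.3781 = 37.8127%

W = 1833.0060 kJ, eta = 37.8127%


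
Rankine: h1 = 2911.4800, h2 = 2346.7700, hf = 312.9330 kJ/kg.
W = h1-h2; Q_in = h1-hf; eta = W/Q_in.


W = 564.7100 kJ/kg
Q_in = 2598.5470 kJ/kg
eta = 0.2173 = 21.7318%

eta = 21.7318%


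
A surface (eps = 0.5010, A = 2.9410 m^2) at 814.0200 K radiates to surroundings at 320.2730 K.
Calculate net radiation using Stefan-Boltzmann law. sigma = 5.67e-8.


T^4 = 4.3908e+11
Tsurr^4 = 1.0522e+10
Q = 0.5010 * 5.67e-8 * 2.9410 * 4.2856e+11 = 35803.2455 W

35803.2455 W


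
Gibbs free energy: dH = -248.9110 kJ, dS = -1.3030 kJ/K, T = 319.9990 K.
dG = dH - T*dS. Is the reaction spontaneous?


T*dS = 319.9990 * -1.3030 = -416.9587 kJ
dG = -248.9110 + 416.9587 = 168.0477 kJ (non-spontaneous)

dG = 168.0477 kJ, non-spontaneous


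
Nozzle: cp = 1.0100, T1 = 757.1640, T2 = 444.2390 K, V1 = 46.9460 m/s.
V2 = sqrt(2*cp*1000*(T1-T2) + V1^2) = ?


dT = 312.9250 K
2*cp*1000*dT = 632108.5000
V1^2 = 2203.9269
V2 = sqrt(634312.4269) = 796.4373 m/s

796.4373 m/s


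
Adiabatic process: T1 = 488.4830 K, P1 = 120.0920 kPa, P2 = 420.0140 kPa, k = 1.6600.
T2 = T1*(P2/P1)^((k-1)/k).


(k-1)/k = 0.3976
(P2/P1)^exp = 1.6451
T2 = 488.4830 * 1.6451 = 803.5984 K

803.5984 K


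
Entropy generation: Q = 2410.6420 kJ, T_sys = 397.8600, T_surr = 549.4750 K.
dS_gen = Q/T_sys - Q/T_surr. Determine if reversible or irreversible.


dS_sys = 2410.6420/397.8600 = 6.0590 kJ/K
dS_surr = -2410.6420/549.4750 = -4.3872 kJ/K
dS_gen = 6.0590 - 4.3872 = 1.6718 kJ/K (irreversible)

dS_gen = 1.6718 kJ/K, irreversible


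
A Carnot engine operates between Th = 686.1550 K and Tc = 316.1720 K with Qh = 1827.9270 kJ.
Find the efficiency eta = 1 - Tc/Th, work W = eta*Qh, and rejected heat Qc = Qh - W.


eta = 1 - 316.1720/686.1550 = 0.5392
W = 0.5392 * 1827.9270 = 985.6401 kJ
Qc = 1827.9270 - 985.6401 = 842.2869 kJ

eta = 53.9212%, W = 985.6401 kJ, Qc = 842.2869 kJ


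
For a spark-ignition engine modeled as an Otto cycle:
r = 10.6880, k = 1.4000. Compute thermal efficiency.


r^(k-1) = 2.5796
eta = 1 - 1/2.5796 = 0.6123 = 61.2349%

61.2349%


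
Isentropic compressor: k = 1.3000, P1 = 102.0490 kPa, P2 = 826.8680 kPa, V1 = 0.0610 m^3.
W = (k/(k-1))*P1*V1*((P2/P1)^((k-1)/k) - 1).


(k-1)/k = 0.2308
(P2/P1)^exp = 1.6206
W = 4.3333 * 102.0490 * 0.0610 * (1.6206 - 1) = 16.7414 kJ

16.7414 kJ


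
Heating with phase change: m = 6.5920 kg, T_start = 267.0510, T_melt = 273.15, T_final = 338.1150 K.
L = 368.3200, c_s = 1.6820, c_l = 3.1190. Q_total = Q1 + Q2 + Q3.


Q1 (sensible, solid) = 6.5920 * 1.6820 * 6.0990 = 67.6242 kJ
Q2 (latent) = 6.5920 * 368.3200 = 2427.9654 kJ
Q3 (sensible, liquid) = 6.5920 * 3.1190 * 64.9650 = 1335.7095 kJ
Q_total = 3831.2991 kJ

3831.2991 kJ


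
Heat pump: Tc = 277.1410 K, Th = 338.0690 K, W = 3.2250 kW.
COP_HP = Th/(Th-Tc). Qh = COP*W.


COP = 338.0690 / 60.9280 = 5.5487
Qh = 5.5487 * 3.2250 = 17.8944 kW

COP = 5.5487, Qh = 17.8944 kW


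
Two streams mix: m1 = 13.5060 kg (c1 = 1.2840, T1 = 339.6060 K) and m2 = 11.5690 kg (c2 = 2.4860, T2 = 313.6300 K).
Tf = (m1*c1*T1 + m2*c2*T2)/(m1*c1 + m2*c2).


num = 14909.5130
den = 46.1022
Tf = 323.4011 K

323.4011 K


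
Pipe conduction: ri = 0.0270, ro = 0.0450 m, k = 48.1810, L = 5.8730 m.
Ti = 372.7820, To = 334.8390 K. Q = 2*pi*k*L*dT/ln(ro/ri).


dT = 37.9430 K
ln(ro/ri) = 0.5108
Q = 2*pi*48.1810*5.8730*37.9430 / 0.5108 = 132061.0271 W

132061.0271 W


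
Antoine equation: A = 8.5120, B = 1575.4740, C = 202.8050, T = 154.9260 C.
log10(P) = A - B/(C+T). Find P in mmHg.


C+T = 357.7310
B/(C+T) = 4.4041
log10(P) = 8.5120 - 4.4041 = 4.1079
P = 10^4.1079 = 12821.1042 mmHg

12821.1042 mmHg


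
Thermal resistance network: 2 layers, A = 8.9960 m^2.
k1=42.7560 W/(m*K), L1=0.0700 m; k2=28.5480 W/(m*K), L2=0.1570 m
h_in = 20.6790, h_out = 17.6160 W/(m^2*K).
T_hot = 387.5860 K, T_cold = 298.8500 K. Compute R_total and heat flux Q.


R_conv_in = 1/(20.6790*8.9960) = 0.0054
R_1 = 0.0700/(42.7560*8.9960) = 0.0002
R_2 = 0.1570/(28.5480*8.9960) = 0.0006
R_conv_out = 1/(17.6160*8.9960) = 0.0063
R_total = 0.0125 K/W
Q = 88.7360 / 0.0125 = 7110.7985 W

R_total = 0.0125 K/W, Q = 7110.7985 W


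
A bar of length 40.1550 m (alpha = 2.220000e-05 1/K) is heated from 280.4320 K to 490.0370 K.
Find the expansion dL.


dT = 209.6050 K
dL = 2.220000e-05 * 40.1550 * 209.6050 = 0.186850 m
L_final = 40.341850 m

dL = 0.186850 m


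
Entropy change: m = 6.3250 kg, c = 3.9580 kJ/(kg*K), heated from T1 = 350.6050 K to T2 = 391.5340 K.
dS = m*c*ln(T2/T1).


T2/T1 = 1.1167
ln(T2/T1) = 0.1104
dS = 6.3250 * 3.9580 * 0.1104 = 2.7641 kJ/K

2.7641 kJ/K


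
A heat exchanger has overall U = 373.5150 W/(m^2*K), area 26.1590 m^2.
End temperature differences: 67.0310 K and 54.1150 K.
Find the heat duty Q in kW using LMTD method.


LMTD = 60.3428 K
Q = 373.5150 * 26.1590 * 60.3428 = 589596.0903 W = 589.5961 kW

589.5961 kW


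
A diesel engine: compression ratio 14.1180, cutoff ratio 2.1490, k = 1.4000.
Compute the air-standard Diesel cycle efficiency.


r^(k-1) = 2.8834
rc^k = 2.9183
eta = 0.5864 = 58.6419%

58.6419%


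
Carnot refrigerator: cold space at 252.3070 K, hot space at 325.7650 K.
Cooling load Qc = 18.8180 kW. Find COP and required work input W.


COP = 252.3070 / 73.4580 = 3.4347
W = 18.8180 / 3.4347 = 5.4788 kW

COP = 3.4347, W = 5.4788 kW


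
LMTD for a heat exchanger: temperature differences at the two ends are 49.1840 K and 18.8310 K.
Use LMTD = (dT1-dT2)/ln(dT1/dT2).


dT1/dT2 = 2.6119
ln(dT1/dT2) = 0.9601
LMTD = 30.3530 / 0.9601 = 31.6156 K

31.6156 K


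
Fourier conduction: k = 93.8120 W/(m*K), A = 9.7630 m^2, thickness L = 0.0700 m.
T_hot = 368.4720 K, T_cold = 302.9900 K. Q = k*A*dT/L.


dT = 65.4820 K
Q = 93.8120 * 9.7630 * 65.4820 / 0.0700 = 856772.6209 W

856772.6209 W


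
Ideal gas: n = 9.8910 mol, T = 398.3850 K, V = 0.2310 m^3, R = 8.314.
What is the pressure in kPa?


P = nRT/V = 9.8910 * 8.314 * 398.3850 / 0.2310
= 32760.7021 / 0.2310 = 141821.2210 Pa = 141.8212 kPa

141.8212 kPa


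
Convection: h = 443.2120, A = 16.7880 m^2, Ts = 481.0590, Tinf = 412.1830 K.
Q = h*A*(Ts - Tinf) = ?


dT = 68.8760 K
Q = 443.2120 * 16.7880 * 68.8760 = 512481.7311 W

512481.7311 W


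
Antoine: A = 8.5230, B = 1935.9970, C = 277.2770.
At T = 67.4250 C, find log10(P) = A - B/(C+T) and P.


C+T = 344.7020
B/(C+T) = 5.6164
log10(P) = 8.5230 - 5.6164 = 2.9066
P = 10^2.9066 = 806.4235 mmHg

806.4235 mmHg


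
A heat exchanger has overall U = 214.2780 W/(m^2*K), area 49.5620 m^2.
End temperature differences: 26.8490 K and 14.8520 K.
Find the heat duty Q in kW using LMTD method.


LMTD = 20.2620 K
Q = 214.2780 * 49.5620 * 20.2620 = 215183.2075 W = 215.1832 kW

215.1832 kW


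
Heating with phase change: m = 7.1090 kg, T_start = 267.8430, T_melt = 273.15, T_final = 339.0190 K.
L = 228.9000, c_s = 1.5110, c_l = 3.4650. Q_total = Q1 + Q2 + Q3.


Q1 (sensible, solid) = 7.1090 * 1.5110 * 5.3070 = 57.0062 kJ
Q2 (latent) = 7.1090 * 228.9000 = 1627.2501 kJ
Q3 (sensible, liquid) = 7.1090 * 3.4650 * 65.8690 = 1622.5303 kJ
Q_total = 3306.7866 kJ

3306.7866 kJ


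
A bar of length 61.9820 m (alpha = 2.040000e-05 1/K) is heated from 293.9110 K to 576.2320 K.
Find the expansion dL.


dT = 282.3210 K
dL = 2.040000e-05 * 61.9820 * 282.3210 = 0.356976 m
L_final = 62.338976 m

dL = 0.356976 m


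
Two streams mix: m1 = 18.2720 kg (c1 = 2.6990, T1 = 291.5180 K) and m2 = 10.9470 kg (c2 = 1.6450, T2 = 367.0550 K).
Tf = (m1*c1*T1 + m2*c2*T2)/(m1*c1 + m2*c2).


num = 20986.3975
den = 67.3239
Tf = 311.7226 K

311.7226 K


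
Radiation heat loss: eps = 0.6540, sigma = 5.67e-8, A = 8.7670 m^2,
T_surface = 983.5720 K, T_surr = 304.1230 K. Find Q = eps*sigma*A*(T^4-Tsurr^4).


T^4 = 9.3589e+11
Tsurr^4 = 8.5545e+09
Q = 0.6540 * 5.67e-8 * 8.7670 * 9.2734e+11 = 301473.0509 W

301473.0509 W


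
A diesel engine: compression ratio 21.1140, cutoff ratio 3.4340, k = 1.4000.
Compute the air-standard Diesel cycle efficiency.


r^(k-1) = 3.3871
rc^k = 5.6250
eta = 0.5993 = 59.9288%

59.9288%


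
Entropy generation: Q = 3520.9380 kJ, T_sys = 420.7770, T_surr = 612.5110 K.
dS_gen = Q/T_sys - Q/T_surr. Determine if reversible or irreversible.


dS_sys = 3520.9380/420.7770 = 8.3677 kJ/K
dS_surr = -3520.9380/612.5110 = -5.7484 kJ/K
dS_gen = 8.3677 - 5.7484 = 2.6193 kJ/K (irreversible)

dS_gen = 2.6193 kJ/K, irreversible


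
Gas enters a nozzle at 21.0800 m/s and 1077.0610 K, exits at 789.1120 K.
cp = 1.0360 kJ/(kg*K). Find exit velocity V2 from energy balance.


dT = 287.9490 K
2*cp*1000*dT = 596630.3280
V1^2 = 444.3664
V2 = sqrt(597074.6944) = 772.7061 m/s

772.7061 m/s


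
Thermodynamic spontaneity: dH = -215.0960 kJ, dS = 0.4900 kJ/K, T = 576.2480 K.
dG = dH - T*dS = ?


T*dS = 576.2480 * 0.4900 = 282.3615 kJ
dG = -215.0960 - 282.3615 = -497.4575 kJ (spontaneous)

dG = -497.4575 kJ, spontaneous


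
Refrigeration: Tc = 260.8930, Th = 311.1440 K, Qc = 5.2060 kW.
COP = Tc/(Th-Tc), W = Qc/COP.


COP = 260.8930 / 50.2510 = 5.1918
W = 5.2060 / 5.1918 = 1.0027 kW

COP = 5.1918, W = 1.0027 kW


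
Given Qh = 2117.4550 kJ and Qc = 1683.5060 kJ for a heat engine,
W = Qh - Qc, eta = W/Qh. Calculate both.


W = 2117.4550 - 1683.5060 = 433.9490 kJ
eta = 433.9490 / 2117.4550 = 0.2049 = 20.4939%

W = 433.9490 kJ, eta = 20.4939%


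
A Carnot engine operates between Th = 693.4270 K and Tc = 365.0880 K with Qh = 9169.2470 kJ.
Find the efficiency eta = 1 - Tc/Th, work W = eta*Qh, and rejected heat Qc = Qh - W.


eta = 1 - 365.0880/693.4270 = 0.4735
W = 0.4735 * 9169.2470 = 4341.6558 kJ
Qc = 9169.2470 - 4341.6558 = 4827.5912 kJ

eta = 47.3502%, W = 4341.6558 kJ, Qc = 4827.5912 kJ


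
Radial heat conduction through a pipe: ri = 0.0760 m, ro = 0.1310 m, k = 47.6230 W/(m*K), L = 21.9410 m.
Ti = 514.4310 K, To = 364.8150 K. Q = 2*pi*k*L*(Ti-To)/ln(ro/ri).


dT = 149.6160 K
ln(ro/ri) = 0.5445
Q = 2*pi*47.6230*21.9410*149.6160 / 0.5445 = 1804105.4556 W

1804105.4556 W


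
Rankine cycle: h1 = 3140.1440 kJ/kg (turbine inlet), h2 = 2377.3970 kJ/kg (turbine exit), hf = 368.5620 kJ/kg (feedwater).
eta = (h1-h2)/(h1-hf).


W = 762.7470 kJ/kg
Q_in = 2771.5820 kJ/kg
eta = 0.2752 = 27.5203%

eta = 27.5203%


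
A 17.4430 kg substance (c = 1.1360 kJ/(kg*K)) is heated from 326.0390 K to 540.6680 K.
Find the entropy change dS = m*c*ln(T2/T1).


T2/T1 = 1.6583
ln(T2/T1) = 0.5058
dS = 17.4430 * 1.1360 * 0.5058 = 10.0223 kJ/K

10.0223 kJ/K


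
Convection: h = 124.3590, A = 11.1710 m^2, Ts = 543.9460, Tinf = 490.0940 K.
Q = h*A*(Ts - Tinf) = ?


dT = 53.8520 K
Q = 124.3590 * 11.1710 * 53.8520 = 74811.9733 W

74811.9733 W


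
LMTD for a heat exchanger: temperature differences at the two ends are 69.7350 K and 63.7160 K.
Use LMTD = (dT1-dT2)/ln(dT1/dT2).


dT1/dT2 = 1.0945
ln(dT1/dT2) = 0.0903
LMTD = 6.0190 / 0.0903 = 66.6802 K

66.6802 K


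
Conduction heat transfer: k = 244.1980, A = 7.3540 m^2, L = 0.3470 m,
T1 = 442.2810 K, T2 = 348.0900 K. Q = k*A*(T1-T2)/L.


dT = 94.1910 K
Q = 244.1980 * 7.3540 * 94.1910 / 0.3470 = 487467.4945 W

487467.4945 W


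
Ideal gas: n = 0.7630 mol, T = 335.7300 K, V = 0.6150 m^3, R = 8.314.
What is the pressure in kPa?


P = nRT/V = 0.7630 * 8.314 * 335.7300 / 0.6150
= 2129.7308 / 0.6150 = 3462.9769 Pa = 3.4630 kPa

3.4630 kPa


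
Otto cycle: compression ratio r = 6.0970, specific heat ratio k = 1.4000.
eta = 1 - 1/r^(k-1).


r^(k-1) = 2.0609
eta = 1 - 1/2.0609 = 0.5148 = 51.4763%

51.4763%


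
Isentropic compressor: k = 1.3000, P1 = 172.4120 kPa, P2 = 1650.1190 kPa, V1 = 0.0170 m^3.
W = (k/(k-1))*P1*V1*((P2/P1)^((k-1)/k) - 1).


(k-1)/k = 0.2308
(P2/P1)^exp = 1.6841
W = 4.3333 * 172.4120 * 0.0170 * (1.6841 - 1) = 8.6890 kJ

8.6890 kJ


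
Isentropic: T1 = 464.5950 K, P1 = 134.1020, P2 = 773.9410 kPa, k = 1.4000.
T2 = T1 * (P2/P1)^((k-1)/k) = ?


(k-1)/k = 0.2857
(P2/P1)^exp = 1.6501
T2 = 464.5950 * 1.6501 = 766.6215 K

766.6215 K


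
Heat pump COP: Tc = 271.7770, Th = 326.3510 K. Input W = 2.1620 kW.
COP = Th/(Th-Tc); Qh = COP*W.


COP = 326.3510 / 54.5740 = 5.9800
Qh = 5.9800 * 2.1620 = 12.9287 kW

COP = 5.9800, Qh = 12.9287 kW


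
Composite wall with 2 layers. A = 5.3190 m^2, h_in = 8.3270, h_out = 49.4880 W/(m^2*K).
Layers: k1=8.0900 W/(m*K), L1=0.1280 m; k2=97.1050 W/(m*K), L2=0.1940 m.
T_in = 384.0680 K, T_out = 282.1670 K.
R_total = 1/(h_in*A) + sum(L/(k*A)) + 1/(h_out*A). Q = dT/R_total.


R_conv_in = 1/(8.3270*5.3190) = 0.0226
R_1 = 0.1280/(8.0900*5.3190) = 0.0030
R_2 = 0.1940/(97.1050*5.3190) = 0.0004
R_conv_out = 1/(49.4880*5.3190) = 0.0038
R_total = 0.0297 K/W
Q = 101.9010 / 0.0297 = 3427.8913 W

R_total = 0.0297 K/W, Q = 3427.8913 W


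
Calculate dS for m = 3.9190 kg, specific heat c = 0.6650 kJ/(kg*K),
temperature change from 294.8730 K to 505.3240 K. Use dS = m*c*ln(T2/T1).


T2/T1 = 1.7137
ln(T2/T1) = 0.5387
dS = 3.9190 * 0.6650 * 0.5387 = 1.4038 kJ/K

1.4038 kJ/K


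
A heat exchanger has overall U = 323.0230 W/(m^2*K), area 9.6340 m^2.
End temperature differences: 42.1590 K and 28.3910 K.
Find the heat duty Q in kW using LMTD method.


LMTD = 34.8225 K
Q = 323.0230 * 9.6340 * 34.8225 = 108367.8986 W = 108.3679 kW

108.3679 kW


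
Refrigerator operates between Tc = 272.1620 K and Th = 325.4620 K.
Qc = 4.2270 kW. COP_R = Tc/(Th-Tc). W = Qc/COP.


COP = 272.1620 / 53.3000 = 5.1062
W = 4.2270 / 5.1062 = 0.8278 kW

COP = 5.1062, W = 0.8278 kW


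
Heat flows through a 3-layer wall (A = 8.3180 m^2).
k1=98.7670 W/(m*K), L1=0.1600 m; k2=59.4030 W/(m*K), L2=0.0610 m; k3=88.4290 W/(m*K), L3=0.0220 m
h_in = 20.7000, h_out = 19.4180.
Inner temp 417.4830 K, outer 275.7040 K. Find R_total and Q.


R_conv_in = 1/(20.7000*8.3180) = 0.0058
R_1 = 0.1600/(98.7670*8.3180) = 0.0002
R_2 = 0.0610/(59.4030*8.3180) = 0.0001
R_3 = 0.0220/(88.4290*8.3180) = 2.9909e-05
R_conv_out = 1/(19.4180*8.3180) = 0.0062
R_total = 0.0123 K/W
Q = 141.7790 / 0.0123 = 11482.7487 W

R_total = 0.0123 K/W, Q = 11482.7487 W


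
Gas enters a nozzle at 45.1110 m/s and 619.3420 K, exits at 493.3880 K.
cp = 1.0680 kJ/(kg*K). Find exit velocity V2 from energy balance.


dT = 125.9540 K
2*cp*1000*dT = 269037.7440
V1^2 = 2035.0023
V2 = sqrt(271072.7463) = 520.6465 m/s

520.6465 m/s


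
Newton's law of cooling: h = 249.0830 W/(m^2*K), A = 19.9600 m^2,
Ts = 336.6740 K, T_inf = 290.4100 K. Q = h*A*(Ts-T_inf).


dT = 46.2640 K
Q = 249.0830 * 19.9600 * 46.2640 = 230010.5752 W

230010.5752 W


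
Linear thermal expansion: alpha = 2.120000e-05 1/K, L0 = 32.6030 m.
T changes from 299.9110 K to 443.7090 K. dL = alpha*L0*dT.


dT = 143.7980 K
dL = 2.120000e-05 * 32.6030 * 143.7980 = 0.099391 m
L_final = 32.702391 m

dL = 0.099391 m


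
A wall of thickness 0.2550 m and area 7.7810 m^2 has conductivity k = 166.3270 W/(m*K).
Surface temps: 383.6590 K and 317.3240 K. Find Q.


dT = 66.3350 K
Q = 166.3270 * 7.7810 * 66.3350 / 0.2550 = 336667.1346 W

336667.1346 W


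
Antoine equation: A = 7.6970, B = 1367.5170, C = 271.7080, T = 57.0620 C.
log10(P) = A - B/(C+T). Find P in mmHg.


C+T = 328.7700
B/(C+T) = 4.1595
log10(P) = 7.6970 - 4.1595 = 3.5375
P = 10^3.5375 = 3447.5099 mmHg

3447.5099 mmHg


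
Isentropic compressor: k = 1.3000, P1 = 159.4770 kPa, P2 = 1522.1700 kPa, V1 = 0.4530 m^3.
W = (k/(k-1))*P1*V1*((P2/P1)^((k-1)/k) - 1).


(k-1)/k = 0.2308
(P2/P1)^exp = 1.6831
W = 4.3333 * 159.4770 * 0.4530 * (1.6831 - 1) = 213.8343 kJ

213.8343 kJ


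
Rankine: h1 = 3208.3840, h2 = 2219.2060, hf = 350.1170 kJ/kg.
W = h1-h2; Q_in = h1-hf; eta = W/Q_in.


W = 989.1780 kJ/kg
Q_in = 2858.2670 kJ/kg
eta = 0.3461 = 34.6076%

eta = 34.6076%


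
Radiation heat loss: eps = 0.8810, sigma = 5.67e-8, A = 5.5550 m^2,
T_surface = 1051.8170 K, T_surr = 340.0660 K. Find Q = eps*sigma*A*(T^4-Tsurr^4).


T^4 = 1.2239e+12
Tsurr^4 = 1.3374e+10
Q = 0.8810 * 5.67e-8 * 5.5550 * 1.2106e+12 = 335917.1817 W

335917.1817 W


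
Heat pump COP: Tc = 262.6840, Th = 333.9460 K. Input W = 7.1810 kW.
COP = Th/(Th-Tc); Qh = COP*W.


COP = 333.9460 / 71.2620 = 4.6862
Qh = 4.6862 * 7.1810 = 33.6514 kW

COP = 4.6862, Qh = 33.6514 kW


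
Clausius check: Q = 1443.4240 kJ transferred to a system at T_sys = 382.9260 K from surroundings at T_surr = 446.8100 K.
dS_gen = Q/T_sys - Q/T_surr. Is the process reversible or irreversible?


dS_sys = 1443.4240/382.9260 = 3.7695 kJ/K
dS_surr = -1443.4240/446.8100 = -3.2305 kJ/K
dS_gen = 3.7695 - 3.2305 = 0.5389 kJ/K (irreversible)

dS_gen = 0.5389 kJ/K, irreversible


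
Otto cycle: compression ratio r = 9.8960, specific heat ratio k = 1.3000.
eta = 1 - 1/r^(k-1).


r^(k-1) = 1.9890
eta = 1 - 1/1.9890 = 0.4972 = 49.7238%

49.7238%


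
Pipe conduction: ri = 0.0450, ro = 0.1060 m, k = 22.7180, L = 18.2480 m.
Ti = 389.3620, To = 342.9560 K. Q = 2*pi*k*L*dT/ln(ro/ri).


dT = 46.4060 K
ln(ro/ri) = 0.8568
Q = 2*pi*22.7180*18.2480*46.4060 / 0.8568 = 141082.0536 W

141082.0536 W


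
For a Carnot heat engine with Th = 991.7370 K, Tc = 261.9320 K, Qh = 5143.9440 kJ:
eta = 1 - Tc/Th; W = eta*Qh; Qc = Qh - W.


eta = 1 - 261.9320/991.7370 = 0.7359
W = 0.7359 * 5143.9440 = 3785.3544 kJ
Qc = 5143.9440 - 3785.3544 = 1358.5896 kJ

eta = 73.5886%, W = 3785.3544 kJ, Qc = 1358.5896 kJ


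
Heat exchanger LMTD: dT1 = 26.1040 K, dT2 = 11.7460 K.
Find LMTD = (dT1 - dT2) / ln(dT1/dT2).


dT1/dT2 = 2.2224
ln(dT1/dT2) = 0.7986
LMTD = 14.3580 / 0.7986 = 17.9795 K

17.9795 K


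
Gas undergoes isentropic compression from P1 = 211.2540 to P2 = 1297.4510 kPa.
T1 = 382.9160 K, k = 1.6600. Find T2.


(k-1)/k = 0.3976
(P2/P1)^exp = 2.0579
T2 = 382.9160 * 2.0579 = 787.9859 K

787.9859 K


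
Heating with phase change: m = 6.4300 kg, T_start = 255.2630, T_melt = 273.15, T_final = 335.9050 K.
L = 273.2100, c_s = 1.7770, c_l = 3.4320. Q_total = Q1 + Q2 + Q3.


Q1 (sensible, solid) = 6.4300 * 1.7770 * 17.8870 = 204.3788 kJ
Q2 (latent) = 6.4300 * 273.2100 = 1756.7403 kJ
Q3 (sensible, liquid) = 6.4300 * 3.4320 * 62.7550 = 1384.8623 kJ
Q_total = 3345.9814 kJ

3345.9814 kJ


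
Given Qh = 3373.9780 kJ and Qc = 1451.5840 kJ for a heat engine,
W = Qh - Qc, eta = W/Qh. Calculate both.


W = 3373.9780 - 1451.5840 = 1922.3940 kJ
eta = 1922.3940 / 3373.9780 = 0.5698 = 56.9771%

W = 1922.3940 kJ, eta = 56.9771%


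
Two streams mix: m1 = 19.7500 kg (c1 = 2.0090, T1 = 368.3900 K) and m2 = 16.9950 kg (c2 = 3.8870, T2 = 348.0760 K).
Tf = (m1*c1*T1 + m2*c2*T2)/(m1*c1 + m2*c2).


num = 37610.6355
den = 105.7373
Tf = 355.6988 K

355.6988 K


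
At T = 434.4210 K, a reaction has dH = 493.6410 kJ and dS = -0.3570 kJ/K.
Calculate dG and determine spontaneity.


T*dS = 434.4210 * -0.3570 = -155.0883 kJ
dG = 493.6410 + 155.0883 = 648.7293 kJ (non-spontaneous)

dG = 648.7293 kJ, non-spontaneous


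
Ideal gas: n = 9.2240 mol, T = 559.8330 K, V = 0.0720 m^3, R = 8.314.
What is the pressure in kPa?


P = nRT/V = 9.2240 * 8.314 * 559.8330 / 0.0720
= 42932.6612 / 0.0720 = 596286.9612 Pa = 596.2870 kPa

596.2870 kPa


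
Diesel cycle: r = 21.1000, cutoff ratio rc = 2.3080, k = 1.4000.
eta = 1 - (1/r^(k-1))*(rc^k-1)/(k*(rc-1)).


r^(k-1) = 3.3862
rc^k = 3.2250
eta = 0.6412 = 64.1176%

64.1176%


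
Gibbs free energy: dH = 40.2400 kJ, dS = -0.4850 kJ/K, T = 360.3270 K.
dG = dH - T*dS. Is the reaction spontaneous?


T*dS = 360.3270 * -0.4850 = -174.7586 kJ
dG = 40.2400 + 174.7586 = 214.9986 kJ (non-spontaneous)

dG = 214.9986 kJ, non-spontaneous


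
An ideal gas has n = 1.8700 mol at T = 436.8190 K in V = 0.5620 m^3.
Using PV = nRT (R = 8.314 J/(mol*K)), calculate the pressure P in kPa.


P = nRT/V = 1.8700 * 8.314 * 436.8190 / 0.5620
= 6791.3036 / 0.5620 = 12084.1701 Pa = 12.0842 kPa

12.0842 kPa


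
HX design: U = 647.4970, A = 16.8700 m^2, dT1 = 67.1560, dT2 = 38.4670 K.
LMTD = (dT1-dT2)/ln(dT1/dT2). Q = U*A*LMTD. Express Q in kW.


LMTD = 51.4862 K
Q = 647.4970 * 16.8700 * 51.4862 = 562397.6209 W = 562.3976 kW

562.3976 kW


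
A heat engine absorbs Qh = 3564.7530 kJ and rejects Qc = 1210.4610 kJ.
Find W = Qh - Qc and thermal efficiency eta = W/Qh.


W = 3564.7530 - 1210.4610 = 2354.2920 kJ
eta = 2354.2920 / 3564.7530 = 0.6604 = 66.0436%

W = 2354.2920 kJ, eta = 66.0436%


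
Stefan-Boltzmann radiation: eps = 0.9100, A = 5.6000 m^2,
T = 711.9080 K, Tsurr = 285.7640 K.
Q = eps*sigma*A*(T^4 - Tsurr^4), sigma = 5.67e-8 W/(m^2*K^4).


T^4 = 2.5686e+11
Tsurr^4 = 6.6685e+09
Q = 0.9100 * 5.67e-8 * 5.6000 * 2.5019e+11 = 72290.9558 W

72290.9558 W


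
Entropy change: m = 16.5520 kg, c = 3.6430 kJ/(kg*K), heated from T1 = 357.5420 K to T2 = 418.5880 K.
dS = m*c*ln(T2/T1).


T2/T1 = 1.1707
ln(T2/T1) = 0.1576
dS = 16.5520 * 3.6430 * 0.1576 = 9.5052 kJ/K

9.5052 kJ/K


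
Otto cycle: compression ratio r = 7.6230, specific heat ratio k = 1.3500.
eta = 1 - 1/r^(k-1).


r^(k-1) = 2.0358
eta = 1 - 1/2.0358 = 0.5088 = 50.8803%

50.8803%


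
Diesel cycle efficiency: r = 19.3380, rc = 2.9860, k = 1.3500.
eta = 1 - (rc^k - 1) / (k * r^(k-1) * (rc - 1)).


r^(k-1) = 2.8200
rc^k = 4.3790
eta = 0.5531 = 55.3084%

55.3084%


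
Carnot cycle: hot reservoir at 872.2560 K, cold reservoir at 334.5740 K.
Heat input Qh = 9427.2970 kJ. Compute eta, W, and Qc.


eta = 1 - 334.5740/872.2560 = 0.6164
W = 0.6164 * 9427.2970 = 5811.2388 kJ
Qc = 9427.2970 - 5811.2388 = 3616.0582 kJ

eta = 61.6427%, W = 5811.2388 kJ, Qc = 3616.0582 kJ


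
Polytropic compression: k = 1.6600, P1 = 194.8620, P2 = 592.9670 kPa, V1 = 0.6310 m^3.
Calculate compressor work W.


(k-1)/k = 0.3976
(P2/P1)^exp = 1.5565
W = 2.5152 * 194.8620 * 0.6310 * (1.5565 - 1) = 172.1104 kJ

172.1104 kJ


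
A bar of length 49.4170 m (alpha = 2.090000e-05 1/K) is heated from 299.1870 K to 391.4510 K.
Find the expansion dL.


dT = 92.2640 K
dL = 2.090000e-05 * 49.4170 * 92.2640 = 0.095292 m
L_final = 49.512292 m

dL = 0.095292 m


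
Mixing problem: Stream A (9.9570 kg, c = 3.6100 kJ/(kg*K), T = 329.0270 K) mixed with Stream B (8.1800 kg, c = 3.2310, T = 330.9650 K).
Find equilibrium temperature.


num = 20574.0658
den = 62.3743
Tf = 329.8482 K

329.8482 K


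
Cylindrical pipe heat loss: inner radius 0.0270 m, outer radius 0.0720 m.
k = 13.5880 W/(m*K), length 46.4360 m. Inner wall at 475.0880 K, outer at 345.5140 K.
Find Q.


dT = 129.5740 K
ln(ro/ri) = 0.9808
Q = 2*pi*13.5880*46.4360*129.5740 / 0.9808 = 523738.6987 W

523738.6987 W


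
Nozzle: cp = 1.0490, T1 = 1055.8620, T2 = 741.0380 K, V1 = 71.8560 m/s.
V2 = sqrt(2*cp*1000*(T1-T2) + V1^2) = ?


dT = 314.8240 K
2*cp*1000*dT = 660500.7520
V1^2 = 5163.2847
V2 = sqrt(665664.0367) = 815.8824 m/s

815.8824 m/s


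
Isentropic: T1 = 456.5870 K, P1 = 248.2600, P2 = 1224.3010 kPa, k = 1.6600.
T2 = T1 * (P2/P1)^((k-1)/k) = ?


(k-1)/k = 0.3976
(P2/P1)^exp = 1.8859
T2 = 456.5870 * 1.8859 = 861.0855 K

861.0855 K


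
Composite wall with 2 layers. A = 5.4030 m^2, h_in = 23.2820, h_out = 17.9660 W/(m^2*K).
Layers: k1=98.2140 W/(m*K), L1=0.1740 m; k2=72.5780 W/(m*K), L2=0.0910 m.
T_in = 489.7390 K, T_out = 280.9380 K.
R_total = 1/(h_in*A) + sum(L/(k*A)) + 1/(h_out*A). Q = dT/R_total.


R_conv_in = 1/(23.2820*5.4030) = 0.0079
R_1 = 0.1740/(98.2140*5.4030) = 0.0003
R_2 = 0.0910/(72.5780*5.4030) = 0.0002
R_conv_out = 1/(17.9660*5.4030) = 0.0103
R_total = 0.0188 K/W
Q = 208.8010 / 0.0188 = 11099.7274 W

R_total = 0.0188 K/W, Q = 11099.7274 W


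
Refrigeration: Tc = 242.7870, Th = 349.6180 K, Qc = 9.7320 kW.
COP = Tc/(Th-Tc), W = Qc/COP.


COP = 242.7870 / 106.8310 = 2.2726
W = 9.7320 / 2.2726 = 4.2823 kW

COP = 2.2726, W = 4.2823 kW


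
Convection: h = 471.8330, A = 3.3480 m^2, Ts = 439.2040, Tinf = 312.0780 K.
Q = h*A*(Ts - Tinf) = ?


dT = 127.1260 K
Q = 471.8330 * 3.3480 * 127.1260 = 200820.5461 W

200820.5461 W


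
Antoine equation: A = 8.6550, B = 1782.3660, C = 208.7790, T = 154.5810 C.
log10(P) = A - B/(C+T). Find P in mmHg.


C+T = 363.3600
B/(C+T) = 4.9052
log10(P) = 8.6550 - 4.9052 = 3.7498
P = 10^3.7498 = 5620.3780 mmHg

5620.3780 mmHg


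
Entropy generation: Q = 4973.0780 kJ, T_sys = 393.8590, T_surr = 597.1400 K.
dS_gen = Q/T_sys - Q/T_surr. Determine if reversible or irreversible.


dS_sys = 4973.0780/393.8590 = 12.6265 kJ/K
dS_surr = -4973.0780/597.1400 = -8.3282 kJ/K
dS_gen = 12.6265 - 8.3282 = 4.2984 kJ/K (irreversible)

dS_gen = 4.2984 kJ/K, irreversible


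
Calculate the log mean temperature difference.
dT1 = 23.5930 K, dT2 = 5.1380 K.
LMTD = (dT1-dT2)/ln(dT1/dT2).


dT1/dT2 = 4.5919
ln(dT1/dT2) = 1.5243
LMTD = 18.4550 / 1.5243 = 12.1073 K

12.1073 K


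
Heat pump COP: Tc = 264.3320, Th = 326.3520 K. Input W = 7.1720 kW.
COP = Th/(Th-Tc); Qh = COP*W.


COP = 326.3520 / 62.0200 = 5.2620
Qh = 5.2620 * 7.1720 = 37.7394 kW

COP = 5.2620, Qh = 37.7394 kW


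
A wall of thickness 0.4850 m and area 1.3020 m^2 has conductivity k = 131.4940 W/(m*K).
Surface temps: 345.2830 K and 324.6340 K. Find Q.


dT = 20.6490 K
Q = 131.4940 * 1.3020 * 20.6490 / 0.4850 = 7289.1050 W

7289.1050 W


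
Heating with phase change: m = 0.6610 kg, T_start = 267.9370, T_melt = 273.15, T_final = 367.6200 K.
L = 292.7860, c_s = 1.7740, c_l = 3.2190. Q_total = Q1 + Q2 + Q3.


Q1 (sensible, solid) = 0.6610 * 1.7740 * 5.2130 = 6.1128 kJ
Q2 (latent) = 0.6610 * 292.7860 = 193.5315 kJ
Q3 (sensible, liquid) = 0.6610 * 3.2190 * 94.4700 = 201.0094 kJ
Q_total = 400.6538 kJ

400.6538 kJ


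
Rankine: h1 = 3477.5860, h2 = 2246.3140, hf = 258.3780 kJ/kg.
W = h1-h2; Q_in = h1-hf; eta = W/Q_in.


W = 1231.2720 kJ/kg
Q_in = 3219.2080 kJ/kg
eta = 0.3825 = 38.2477%

eta = 38.2477%


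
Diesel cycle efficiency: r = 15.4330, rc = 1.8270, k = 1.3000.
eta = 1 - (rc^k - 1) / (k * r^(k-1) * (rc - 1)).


r^(k-1) = 2.2727
rc^k = 2.1891
eta = 0.5133 = 51.3342%

51.3342%


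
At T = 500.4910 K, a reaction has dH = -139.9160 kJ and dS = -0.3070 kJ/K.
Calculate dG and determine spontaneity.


T*dS = 500.4910 * -0.3070 = -153.6507 kJ
dG = -139.9160 + 153.6507 = 13.7347 kJ (non-spontaneous)

dG = 13.7347 kJ, non-spontaneous


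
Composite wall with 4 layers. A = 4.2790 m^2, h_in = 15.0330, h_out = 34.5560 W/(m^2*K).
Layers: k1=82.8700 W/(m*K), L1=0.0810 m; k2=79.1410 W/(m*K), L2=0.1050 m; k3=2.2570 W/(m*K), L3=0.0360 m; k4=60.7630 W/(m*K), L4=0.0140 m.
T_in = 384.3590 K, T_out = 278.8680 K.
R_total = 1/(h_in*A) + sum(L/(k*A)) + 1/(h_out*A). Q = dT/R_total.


R_conv_in = 1/(15.0330*4.2790) = 0.0155
R_1 = 0.0810/(82.8700*4.2790) = 0.0002
R_2 = 0.1050/(79.1410*4.2790) = 0.0003
R_3 = 0.0360/(2.2570*4.2790) = 0.0037
R_4 = 0.0140/(60.7630*4.2790) = 5.3845e-05
R_conv_out = 1/(34.5560*4.2790) = 0.0068
R_total = 0.0266 K/W
Q = 105.4910 / 0.0266 = 3961.5663 W

R_total = 0.0266 K/W, Q = 3961.5663 W


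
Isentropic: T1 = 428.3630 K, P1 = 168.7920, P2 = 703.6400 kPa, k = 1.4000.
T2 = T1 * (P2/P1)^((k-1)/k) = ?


(k-1)/k = 0.2857
(P2/P1)^exp = 1.5036
T2 = 428.3630 * 1.5036 = 644.1017 K

644.1017 K


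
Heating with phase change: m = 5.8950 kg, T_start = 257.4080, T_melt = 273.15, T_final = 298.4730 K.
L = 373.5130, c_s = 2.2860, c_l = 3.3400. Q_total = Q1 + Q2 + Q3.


Q1 (sensible, solid) = 5.8950 * 2.2860 * 15.7420 = 212.1387 kJ
Q2 (latent) = 5.8950 * 373.5130 = 2201.8591 kJ
Q3 (sensible, liquid) = 5.8950 * 3.3400 * 25.3230 = 498.5921 kJ
Q_total = 2912.5900 kJ

2912.5900 kJ


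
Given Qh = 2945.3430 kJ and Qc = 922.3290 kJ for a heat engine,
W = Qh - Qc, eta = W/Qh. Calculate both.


W = 2945.3430 - 922.3290 = 2023.0140 kJ
eta = 2023.0140 / 2945.3430 = 0.6869 = 68.6852%

W = 2023.0140 kJ, eta = 68.6852%


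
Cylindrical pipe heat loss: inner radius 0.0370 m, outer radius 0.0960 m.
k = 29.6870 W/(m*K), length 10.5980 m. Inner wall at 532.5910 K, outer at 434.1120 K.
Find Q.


dT = 98.4790 K
ln(ro/ri) = 0.9534
Q = 2*pi*29.6870*10.5980*98.4790 / 0.9534 = 204185.4473 W

204185.4473 W


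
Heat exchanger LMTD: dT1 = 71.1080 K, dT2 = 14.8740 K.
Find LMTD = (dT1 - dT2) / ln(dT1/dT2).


dT1/dT2 = 4.7807
ln(dT1/dT2) = 1.5646
LMTD = 56.2340 / 1.5646 = 35.9418 K

35.9418 K


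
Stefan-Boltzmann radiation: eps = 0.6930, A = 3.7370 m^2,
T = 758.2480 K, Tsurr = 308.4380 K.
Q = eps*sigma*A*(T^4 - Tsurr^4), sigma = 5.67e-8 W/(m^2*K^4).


T^4 = 3.3056e+11
Tsurr^4 = 9.0505e+09
Q = 0.6930 * 5.67e-8 * 3.7370 * 3.2151e+11 = 47209.3345 W

47209.3345 W


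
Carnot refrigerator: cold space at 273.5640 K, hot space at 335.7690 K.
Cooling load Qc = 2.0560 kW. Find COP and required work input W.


COP = 273.5640 / 62.2050 = 4.3978
W = 2.0560 / 4.3978 = 0.4675 kW

COP = 4.3978, W = 0.4675 kW


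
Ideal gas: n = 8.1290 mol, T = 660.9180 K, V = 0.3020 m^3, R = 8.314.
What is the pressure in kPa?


P = nRT/V = 8.1290 * 8.314 * 660.9180 / 0.3020
= 44667.8165 / 0.3020 = 147906.6773 Pa = 147.9067 kPa

147.9067 kPa


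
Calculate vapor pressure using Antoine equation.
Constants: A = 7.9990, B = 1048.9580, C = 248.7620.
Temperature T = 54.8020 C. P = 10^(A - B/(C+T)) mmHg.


C+T = 303.5640
B/(C+T) = 3.4555
log10(P) = 7.9990 - 3.4555 = 4.5435
P = 10^4.5435 = 34956.2135 mmHg

34956.2135 mmHg


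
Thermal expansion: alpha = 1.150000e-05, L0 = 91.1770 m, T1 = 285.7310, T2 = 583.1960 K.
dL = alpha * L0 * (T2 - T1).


dT = 297.4650 K
dL = 1.150000e-05 * 91.1770 * 297.4650 = 0.311903 m
L_final = 91.488903 m

dL = 0.311903 m


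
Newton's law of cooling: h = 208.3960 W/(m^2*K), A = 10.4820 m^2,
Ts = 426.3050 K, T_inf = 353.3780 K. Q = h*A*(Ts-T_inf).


dT = 72.9270 K
Q = 208.3960 * 10.4820 * 72.9270 = 159302.2400 W

159302.2400 W


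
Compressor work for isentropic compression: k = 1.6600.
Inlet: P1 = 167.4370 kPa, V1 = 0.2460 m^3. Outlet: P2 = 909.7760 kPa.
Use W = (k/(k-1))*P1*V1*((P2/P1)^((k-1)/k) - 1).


(k-1)/k = 0.3976
(P2/P1)^exp = 1.9600
W = 2.5152 * 167.4370 * 0.2460 * (1.9600 - 1) = 99.4567 kJ

99.4567 kJ


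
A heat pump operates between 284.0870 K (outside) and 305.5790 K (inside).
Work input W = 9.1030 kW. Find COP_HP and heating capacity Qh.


COP = 305.5790 / 21.4920 = 14.2183
Qh = 14.2183 * 9.1030 = 129.4289 kW

COP = 14.2183, Qh = 129.4289 kW


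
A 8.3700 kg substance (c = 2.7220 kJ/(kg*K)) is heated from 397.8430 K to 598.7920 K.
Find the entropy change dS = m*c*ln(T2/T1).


T2/T1 = 1.5051
ln(T2/T1) = 0.4089
dS = 8.3700 * 2.7220 * 0.4089 = 9.3150 kJ/K

9.3150 kJ/K


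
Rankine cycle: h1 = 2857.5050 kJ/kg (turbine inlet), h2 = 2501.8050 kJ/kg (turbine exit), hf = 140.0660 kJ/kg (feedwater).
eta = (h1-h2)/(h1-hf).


W = 355.7000 kJ/kg
Q_in = 2717.4390 kJ/kg
eta = 0.1309 = 13.0895%

eta = 13.0895%
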